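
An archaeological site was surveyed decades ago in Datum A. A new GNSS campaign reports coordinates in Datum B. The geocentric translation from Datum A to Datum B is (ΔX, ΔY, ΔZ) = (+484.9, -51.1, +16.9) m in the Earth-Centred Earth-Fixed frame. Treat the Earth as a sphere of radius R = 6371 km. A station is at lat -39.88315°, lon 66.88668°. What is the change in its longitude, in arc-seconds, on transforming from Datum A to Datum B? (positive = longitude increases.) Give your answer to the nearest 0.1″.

sin φ = -0.641224, cos φ = 0.767354, sin λ = 0.919730, cos λ = 0.392551.
East component: ΔE = −sin λ·ΔX + cos λ·ΔY = −(0.919730)(484.9) + (0.392551)(-51.1) = -466.04 m.
1° of latitude spans πR/180 = 111195 m; at latitude φ, 1° of longitude spans that × cos φ = 85325.8 m, so Δλ = -466.04 / 85325.8 × 3600 = -19.663″.

Δλ = -19.7″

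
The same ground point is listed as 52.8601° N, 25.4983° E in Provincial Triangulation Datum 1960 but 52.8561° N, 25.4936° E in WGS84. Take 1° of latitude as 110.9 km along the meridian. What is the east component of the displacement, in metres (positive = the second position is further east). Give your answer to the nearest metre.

ΔE = -315 m

Δφ = 52.8561° − 52.8601° = -0.0040°; Δλ = 25.4936° − 25.4983° = -0.0047°.
ΔN = Δφ × 110900 = -443.6 m; ΔE = Δλ × 110900 × cos(52.8601°) = -0.0047 × 110900 × 0.603763 = -314.7 m.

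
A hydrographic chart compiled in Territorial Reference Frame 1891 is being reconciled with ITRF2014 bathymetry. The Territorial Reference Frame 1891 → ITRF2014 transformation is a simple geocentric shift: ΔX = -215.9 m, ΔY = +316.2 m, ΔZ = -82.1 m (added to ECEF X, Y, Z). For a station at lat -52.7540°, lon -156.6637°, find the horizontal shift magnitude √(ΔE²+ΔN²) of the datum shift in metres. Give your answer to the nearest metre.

The local east axis at (φ, λ) is (−sin λ, cos λ, 0), so ΔE = −sin(-156.6637°)·(-215.9) + cos(-156.6637°)·316.2 = -375.86 m.
The local north axis is (−sin φ cos λ, −sin φ sin λ, cos φ), giving ΔN = 157.807 − 99.709 − 49.690 = 8.41 m.
Horizontal magnitude = √(ΔE² + ΔN²) = √((-375.86)² + 8.41²) = 375.95 m.

376 m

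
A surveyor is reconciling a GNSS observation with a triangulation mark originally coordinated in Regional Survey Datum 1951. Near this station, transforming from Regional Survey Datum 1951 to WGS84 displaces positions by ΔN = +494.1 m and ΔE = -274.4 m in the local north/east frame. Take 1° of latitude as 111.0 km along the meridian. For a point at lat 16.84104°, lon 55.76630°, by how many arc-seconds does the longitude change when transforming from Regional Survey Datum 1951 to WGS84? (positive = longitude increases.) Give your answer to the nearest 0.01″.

At latitude 16.84104°, cos φ = 0.957112.
1° of longitude at this latitude = 111.0 × cos φ = 106.24 km, so Δλ = -274.4 / 106239.5 = -0.0025828° = -9.298″.

Δλ = -9.30″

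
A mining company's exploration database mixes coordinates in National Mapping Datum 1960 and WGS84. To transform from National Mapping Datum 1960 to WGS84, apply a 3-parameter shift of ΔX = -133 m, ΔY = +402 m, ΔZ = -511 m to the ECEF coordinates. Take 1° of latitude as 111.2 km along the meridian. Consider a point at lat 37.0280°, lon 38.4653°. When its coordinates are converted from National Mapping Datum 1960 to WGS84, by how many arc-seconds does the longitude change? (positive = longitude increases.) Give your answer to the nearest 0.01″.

Δλ = 16.12″

sin φ = 0.602205, cos φ = 0.798341, sin λ = 0.622041, cos λ = 0.782985.
East component: ΔE = −sin λ·ΔX + cos λ·ΔY = −(0.622041)(-133) + (0.782985)(402) = 397.49 m.
1° of latitude spans 111200 m; at latitude φ, 1° of longitude spans that × cos φ = 88775.6 m, so Δλ = 397.49 / 88775.6 × 3600 = 16.119″.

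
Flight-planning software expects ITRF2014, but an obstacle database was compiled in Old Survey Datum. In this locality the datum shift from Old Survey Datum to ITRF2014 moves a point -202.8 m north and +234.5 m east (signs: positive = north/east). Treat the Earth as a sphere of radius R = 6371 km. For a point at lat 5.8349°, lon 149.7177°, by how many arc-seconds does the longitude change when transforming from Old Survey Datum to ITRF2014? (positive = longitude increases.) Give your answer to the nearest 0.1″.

Δλ = 7.6″

At latitude 5.8349°, cos φ = 0.994819.
One radian of longitude at latitude φ spans R cos φ, so Δλ = ΔE / (R cos φ) = 234.5 / (6371000 × 0.994819) = 3.6999e-05 rad = 7.632″.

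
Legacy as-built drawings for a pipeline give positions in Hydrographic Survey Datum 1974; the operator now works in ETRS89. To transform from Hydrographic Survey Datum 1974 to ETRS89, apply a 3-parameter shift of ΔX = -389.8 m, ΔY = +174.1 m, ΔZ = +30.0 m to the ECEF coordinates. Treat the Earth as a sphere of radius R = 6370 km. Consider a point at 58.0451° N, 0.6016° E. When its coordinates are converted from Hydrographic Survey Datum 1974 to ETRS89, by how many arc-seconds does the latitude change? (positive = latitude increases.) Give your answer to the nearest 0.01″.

sin φ = 0.848465, cos φ = 0.529252, sin λ = 0.010500, cos λ = 0.999945.
North component: ΔN = −sin φ cos λ·ΔX − sin φ sin λ·ΔY + cos φ·ΔZ = −(0.848465)(0.999945)(-389.8) − (0.848465)(0.010500)(174.1) + (0.529252)(30.0) = 345.04 m.
1° of latitude spans πR/180 = 111177 m, so Δφ = 345.04 / 111177 × 3600 = 11.173″.

Δφ = 11.17″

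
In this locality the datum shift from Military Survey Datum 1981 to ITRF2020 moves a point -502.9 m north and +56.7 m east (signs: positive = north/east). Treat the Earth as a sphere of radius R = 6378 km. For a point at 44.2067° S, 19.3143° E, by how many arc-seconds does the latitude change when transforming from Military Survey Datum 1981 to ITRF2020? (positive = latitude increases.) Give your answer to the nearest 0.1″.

On a sphere of radius R, 1 rad of latitude = R, so Δφ = ΔN / R = -502.9 / 6378000 = -7.8849e-05 rad = -16.264″.

Δφ = -16.3″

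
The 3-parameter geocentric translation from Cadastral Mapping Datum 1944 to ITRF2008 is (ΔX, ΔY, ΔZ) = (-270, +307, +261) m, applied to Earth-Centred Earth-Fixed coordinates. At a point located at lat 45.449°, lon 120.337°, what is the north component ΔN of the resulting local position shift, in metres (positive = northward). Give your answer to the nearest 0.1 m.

The local north axis is (−sin φ cos λ, −sin φ sin λ, cos φ), giving ΔN = -97.183 − 188.819 + 183.103 = -102.90 m.

ΔN = -102.9 m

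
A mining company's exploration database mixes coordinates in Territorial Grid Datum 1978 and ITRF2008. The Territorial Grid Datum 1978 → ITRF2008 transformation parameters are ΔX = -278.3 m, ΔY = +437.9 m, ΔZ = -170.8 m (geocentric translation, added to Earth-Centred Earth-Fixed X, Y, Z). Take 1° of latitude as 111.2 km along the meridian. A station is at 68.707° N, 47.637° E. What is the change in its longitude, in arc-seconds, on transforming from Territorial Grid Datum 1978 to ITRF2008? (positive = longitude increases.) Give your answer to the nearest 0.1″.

Δλ = 44.6″

sin φ = 0.931736, cos φ = 0.363137, sin λ = 0.738891, cos λ = 0.673825.
East component: ΔE = −sin λ·ΔX + cos λ·ΔY = −(0.738891)(-278.3) + (0.673825)(437.9) = 500.70 m.
1° of latitude spans 111200 m; at latitude φ, 1° of longitude spans that × cos φ = 40380.9 m, so Δλ = 500.70 / 40380.9 × 3600 = 44.638″.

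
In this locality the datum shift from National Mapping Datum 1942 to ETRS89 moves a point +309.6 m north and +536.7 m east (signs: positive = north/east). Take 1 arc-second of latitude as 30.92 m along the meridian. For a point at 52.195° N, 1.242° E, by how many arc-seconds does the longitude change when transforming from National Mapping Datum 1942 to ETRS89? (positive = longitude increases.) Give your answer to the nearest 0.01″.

Δλ = 28.32″

At latitude 52.195°, cos φ = 0.612976.
1″ of longitude at this latitude = 30.92 × cos φ = 18.9532 m, so Δλ = 536.7 / 18.9532 = 28.317″.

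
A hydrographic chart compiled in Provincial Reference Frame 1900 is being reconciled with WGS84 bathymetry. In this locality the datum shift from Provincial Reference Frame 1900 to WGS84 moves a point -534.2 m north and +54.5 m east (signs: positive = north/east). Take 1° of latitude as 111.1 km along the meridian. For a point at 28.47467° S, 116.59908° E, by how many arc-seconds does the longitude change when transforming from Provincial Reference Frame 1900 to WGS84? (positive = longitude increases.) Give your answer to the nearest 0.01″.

Δλ = 2.01″

At latitude -28.47467°, cos φ = 0.879028.
1° of longitude at this latitude = 111.1 × cos φ = 97.66 km, so Δλ = 54.5 / 97660.0 = 0.0005581° = 2.009″.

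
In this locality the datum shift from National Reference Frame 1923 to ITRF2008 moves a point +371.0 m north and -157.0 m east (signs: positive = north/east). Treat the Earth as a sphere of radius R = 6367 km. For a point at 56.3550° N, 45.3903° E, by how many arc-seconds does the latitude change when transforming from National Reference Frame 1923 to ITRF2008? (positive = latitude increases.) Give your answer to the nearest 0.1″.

On a sphere of radius R, 1 rad of latitude = R, so Δφ = ΔN / R = 371.0 / 6367000 = 5.8269e-05 rad = 12.019″.

Δφ = 12.0″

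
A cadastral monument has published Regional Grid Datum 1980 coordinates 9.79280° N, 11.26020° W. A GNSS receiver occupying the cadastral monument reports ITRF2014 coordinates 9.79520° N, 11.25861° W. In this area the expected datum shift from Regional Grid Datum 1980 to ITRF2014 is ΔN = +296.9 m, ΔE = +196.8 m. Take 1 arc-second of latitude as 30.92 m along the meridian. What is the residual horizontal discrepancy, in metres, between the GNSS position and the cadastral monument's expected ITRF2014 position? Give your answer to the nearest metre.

Observed coordinate differences: Δφ = +0.00240°, Δλ = +0.00159°.
Converting to metres (1° lat = 111312 m, cos φ = 0.985429): observed ΔN = 267.1 m, observed ΔE = 174.4 m.
Subtracting the expected shift leaves a residual of 267.1 − (296.9) = -29.8 m north and 174.4 − (196.8) = -22.4 m east.
Residual distance = √((-29.8)² + (-22.4)²) = 37.2 m.

37 m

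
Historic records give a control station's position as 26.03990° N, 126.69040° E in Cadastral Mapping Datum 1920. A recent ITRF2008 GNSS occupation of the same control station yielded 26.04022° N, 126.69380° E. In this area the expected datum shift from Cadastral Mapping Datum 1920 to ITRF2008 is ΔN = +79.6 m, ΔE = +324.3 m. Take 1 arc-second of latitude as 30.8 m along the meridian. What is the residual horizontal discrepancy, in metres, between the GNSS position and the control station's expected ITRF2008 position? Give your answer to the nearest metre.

46 m

Observed coordinate differences: Δφ = +0.00032°, Δλ = +0.00340°.
Converting to metres (1° lat = 110880 m, cos φ = 0.898489): observed ΔN = 35.5 m, observed ΔE = 338.7 m.
Subtracting the expected shift leaves a residual of 35.5 − (79.6) = -44.1 m north and 338.7 − (324.3) = 14.4 m east.
Residual distance = √((-44.1)² + 14.4²) = 46.4 m.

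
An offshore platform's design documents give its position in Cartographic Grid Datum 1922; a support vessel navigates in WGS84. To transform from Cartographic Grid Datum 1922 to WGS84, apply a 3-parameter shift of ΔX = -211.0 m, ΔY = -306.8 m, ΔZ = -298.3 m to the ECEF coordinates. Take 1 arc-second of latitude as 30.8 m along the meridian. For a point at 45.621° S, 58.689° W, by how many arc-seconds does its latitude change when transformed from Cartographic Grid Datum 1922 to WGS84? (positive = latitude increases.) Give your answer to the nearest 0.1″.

sin φ = -0.714729, cos φ = 0.699401, sin λ = -0.854359, cos λ = 0.519683.
North component: ΔN = −sin φ cos λ·ΔX − sin φ sin λ·ΔY + cos φ·ΔZ = −(-0.714729)(0.519683)(-211.0) − (-0.714729)(-0.854359)(-306.8) + (0.699401)(-298.3) = -99.66 m.
1° of latitude spans 3600 × 30.80 = 110880 m, so Δφ = -99.66 / 110880 × 3600 = -3.236″.

Δφ = -3.2″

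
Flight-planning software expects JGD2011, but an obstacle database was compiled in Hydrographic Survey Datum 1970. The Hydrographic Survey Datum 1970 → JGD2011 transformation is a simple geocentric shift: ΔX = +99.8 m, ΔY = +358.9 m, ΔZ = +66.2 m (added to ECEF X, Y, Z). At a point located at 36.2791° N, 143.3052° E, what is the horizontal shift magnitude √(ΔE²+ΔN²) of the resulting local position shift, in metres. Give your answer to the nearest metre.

348 m

The local east axis at (φ, λ) is (−sin λ, cos λ, 0), so ΔE = −sin(143.3052°)·99.8 + cos(143.3052°)·358.9 = -347.41 m.
The local north axis is (−sin φ cos λ, −sin φ sin λ, cos φ), giving ΔN = 47.351 − 126.901 + 53.367 = -26.18 m.
Horizontal magnitude = √(ΔE² + ΔN²) = √((-347.41)² + (-26.18)²) = 348.40 m.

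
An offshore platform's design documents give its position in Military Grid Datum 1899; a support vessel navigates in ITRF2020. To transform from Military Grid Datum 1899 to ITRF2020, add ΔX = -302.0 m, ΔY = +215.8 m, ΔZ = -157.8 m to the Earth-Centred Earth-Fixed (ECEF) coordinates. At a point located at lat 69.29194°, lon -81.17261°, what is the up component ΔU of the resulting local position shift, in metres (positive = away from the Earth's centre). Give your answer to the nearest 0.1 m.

ΔU = -239.4 m

At φ = 69.29194°, λ = -81.17261°: sin φ = 0.935394, cos φ = 0.353606, sin λ = -0.988155, cos λ = 0.153458.
ΔU = cos φ cos λ·ΔX + cos φ sin λ·ΔY + sin φ·ΔZ = (0.353606)(0.153458)(-302.0) + (0.353606)(-0.988155)(215.8) + (0.935394)(-157.8) = -239.40 m.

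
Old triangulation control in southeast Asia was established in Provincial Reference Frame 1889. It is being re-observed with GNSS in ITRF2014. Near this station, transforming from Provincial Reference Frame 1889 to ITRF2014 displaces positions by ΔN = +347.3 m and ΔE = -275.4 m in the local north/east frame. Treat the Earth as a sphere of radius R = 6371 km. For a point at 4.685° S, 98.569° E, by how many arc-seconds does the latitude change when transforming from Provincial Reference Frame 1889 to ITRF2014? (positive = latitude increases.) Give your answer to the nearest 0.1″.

On a sphere of radius R, 1 rad of latitude = R, so Δφ = ΔN / R = 347.3 / 6371000 = 5.4513e-05 rad = 11.244″.

Δφ = 11.2″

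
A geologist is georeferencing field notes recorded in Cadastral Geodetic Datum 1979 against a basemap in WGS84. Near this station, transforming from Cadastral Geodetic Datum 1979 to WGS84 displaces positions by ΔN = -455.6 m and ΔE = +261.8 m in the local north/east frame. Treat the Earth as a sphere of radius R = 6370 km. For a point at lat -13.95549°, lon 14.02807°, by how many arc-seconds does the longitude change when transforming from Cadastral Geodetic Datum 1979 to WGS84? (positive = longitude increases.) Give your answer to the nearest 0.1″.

Δλ = 8.7″

At latitude -13.95549°, cos φ = 0.970483.
One radian of longitude at latitude φ spans R cos φ, so Δλ = ΔE / (R cos φ) = 261.8 / (6370000 × 0.970483) = 4.2349e-05 rad = 8.735″.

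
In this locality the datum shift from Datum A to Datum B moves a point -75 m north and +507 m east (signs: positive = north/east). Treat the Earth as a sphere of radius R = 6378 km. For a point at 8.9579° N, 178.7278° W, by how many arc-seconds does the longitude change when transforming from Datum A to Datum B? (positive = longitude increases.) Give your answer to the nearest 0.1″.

At latitude 8.9579°, cos φ = 0.987803.
One radian of longitude at latitude φ spans R cos φ, so Δλ = ΔE / (R cos φ) = 507.0 / (6378000 × 0.987803) = 8.0474e-05 rad = 16.599″.

Δλ = 16.6″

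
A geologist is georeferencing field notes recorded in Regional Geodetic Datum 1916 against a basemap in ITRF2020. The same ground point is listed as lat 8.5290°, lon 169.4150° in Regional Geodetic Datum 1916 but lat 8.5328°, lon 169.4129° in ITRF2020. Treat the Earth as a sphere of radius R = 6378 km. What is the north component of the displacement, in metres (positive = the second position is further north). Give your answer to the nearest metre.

Δφ = 8.5328° − 8.5290° = +0.0038°; Δλ = 169.4129° − 169.4150° = -0.0021°.
1° along a meridian = πR/180 = 111317 m.
ΔN = Δφ × 111317 = 423.0 m; ΔE = Δλ × 111317 × cos(8.5290°) = -0.0021 × 111317 × 0.988941 = -231.2 m.

ΔN = 423 m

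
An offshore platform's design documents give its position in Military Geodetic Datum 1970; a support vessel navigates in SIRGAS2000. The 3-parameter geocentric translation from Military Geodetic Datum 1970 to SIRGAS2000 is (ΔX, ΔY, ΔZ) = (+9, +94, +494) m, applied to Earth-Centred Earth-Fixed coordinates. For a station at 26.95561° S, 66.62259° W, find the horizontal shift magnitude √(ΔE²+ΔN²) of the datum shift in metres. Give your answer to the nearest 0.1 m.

The local east axis at (φ, λ) is (−sin λ, cos λ, 0), so ΔE = −sin(-66.62259°)·9 + cos(-66.62259°)·94 = 45.56 m.
The local north axis is (−sin φ cos λ, −sin φ sin λ, cos φ), giving ΔN = 1.619 − 39.112 + 440.331 = 402.84 m.
Horizontal magnitude = √(ΔE² + ΔN²) = √(45.56² + 402.84²) = 405.41 m.

405.4 m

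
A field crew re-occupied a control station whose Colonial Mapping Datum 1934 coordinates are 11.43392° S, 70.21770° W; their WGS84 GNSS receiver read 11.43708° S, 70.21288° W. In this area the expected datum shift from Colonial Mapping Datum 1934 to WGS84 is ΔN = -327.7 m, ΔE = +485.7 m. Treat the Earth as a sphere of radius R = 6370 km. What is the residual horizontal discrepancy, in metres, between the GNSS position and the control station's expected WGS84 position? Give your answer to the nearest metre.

Observed coordinate differences: Δφ = -0.00316°, Δλ = +0.00482°.
Converting to metres (1° lat = 111177 m, cos φ = 0.980154): observed ΔN = -351.3 m, observed ΔE = 525.2 m.
Subtracting the expected shift leaves a residual of -351.3 − (-327.7) = -23.6 m north and 525.2 − (485.7) = 39.5 m east.
Residual distance = √((-23.6)² + 39.5²) = 46.1 m.

46 m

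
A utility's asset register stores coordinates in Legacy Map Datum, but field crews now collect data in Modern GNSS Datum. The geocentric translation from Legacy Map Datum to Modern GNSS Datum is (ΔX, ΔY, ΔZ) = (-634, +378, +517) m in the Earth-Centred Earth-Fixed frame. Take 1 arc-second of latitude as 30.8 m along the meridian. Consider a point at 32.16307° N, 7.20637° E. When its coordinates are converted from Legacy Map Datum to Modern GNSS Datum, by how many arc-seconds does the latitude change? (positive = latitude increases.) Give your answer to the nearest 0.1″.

sin φ = 0.532331, cos φ = 0.846536, sin λ = 0.125444, cos λ = 0.992101.
North component: ΔN = −sin φ cos λ·ΔX − sin φ sin λ·ΔY + cos φ·ΔZ = −(0.532331)(0.992101)(-634) − (0.532331)(0.125444)(378) + (0.846536)(517) = 747.25 m.
1° of latitude spans 3600 × 30.80 = 110880 m, so Δφ = 747.25 / 110880 × 3600 = 24.261″.

Δφ = 24.3″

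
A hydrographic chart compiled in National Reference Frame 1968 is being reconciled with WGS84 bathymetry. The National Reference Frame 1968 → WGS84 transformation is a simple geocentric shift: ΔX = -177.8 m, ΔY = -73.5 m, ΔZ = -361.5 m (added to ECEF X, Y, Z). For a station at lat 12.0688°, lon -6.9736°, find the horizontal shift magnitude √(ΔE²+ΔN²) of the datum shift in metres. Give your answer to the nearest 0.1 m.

The local east axis at (φ, λ) is (−sin λ, cos λ, 0), so ΔE = −sin(-6.9736°)·(-177.8) + cos(-6.9736°)·(-73.5) = -94.54 m.
The local north axis is (−sin φ cos λ, −sin φ sin λ, cos φ), giving ΔN = 36.900 − 1.866 − 353.510 = -318.48 m.
Horizontal magnitude = √(ΔE² + ΔN²) = √((-94.54)² + (-318.48)²) = 332.21 m.

332.2 m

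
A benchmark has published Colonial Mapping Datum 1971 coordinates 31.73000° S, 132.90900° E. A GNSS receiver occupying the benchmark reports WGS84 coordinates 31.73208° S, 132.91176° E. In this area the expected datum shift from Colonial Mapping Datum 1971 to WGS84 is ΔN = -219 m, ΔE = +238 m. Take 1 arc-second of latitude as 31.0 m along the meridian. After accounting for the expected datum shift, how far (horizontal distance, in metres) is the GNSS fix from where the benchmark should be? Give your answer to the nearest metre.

27 m

Observed coordinate differences: Δφ = -0.00208°, Δλ = +0.00276°.
Converting to metres (1° lat = 111600 m, cos φ = 0.850536): observed ΔN = -232.1 m, observed ΔE = 262.0 m.
Subtracting the expected shift leaves a residual of -232.1 − (-219) = -13.1 m north and 262.0 − (238) = 24.0 m east.
Residual distance = √((-13.1)² + 24.0²) = 27.3 m.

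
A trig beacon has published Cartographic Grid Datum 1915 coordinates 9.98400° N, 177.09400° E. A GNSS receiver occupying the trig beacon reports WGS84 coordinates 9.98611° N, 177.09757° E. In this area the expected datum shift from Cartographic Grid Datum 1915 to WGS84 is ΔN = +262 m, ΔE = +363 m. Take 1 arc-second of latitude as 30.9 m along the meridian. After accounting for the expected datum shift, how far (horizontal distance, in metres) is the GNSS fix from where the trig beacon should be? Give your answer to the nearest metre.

39 m

Observed coordinate differences: Δφ = +0.00211°, Δλ = +0.00357°.
Converting to metres (1° lat = 111240 m, cos φ = 0.984856): observed ΔN = 234.7 m, observed ΔE = 391.1 m.
Subtracting the expected shift leaves a residual of 234.7 − (262) = -27.3 m north and 391.1 − (363) = 28.1 m east.
Residual distance = √((-27.3)² + 28.1²) = 39.2 m.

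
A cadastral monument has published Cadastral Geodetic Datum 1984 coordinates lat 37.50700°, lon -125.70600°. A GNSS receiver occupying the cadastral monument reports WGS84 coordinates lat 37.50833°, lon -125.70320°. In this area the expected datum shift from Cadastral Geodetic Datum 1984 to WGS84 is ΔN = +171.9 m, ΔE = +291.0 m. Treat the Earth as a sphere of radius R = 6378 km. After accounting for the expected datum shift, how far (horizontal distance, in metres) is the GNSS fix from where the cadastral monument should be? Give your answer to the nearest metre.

50 m

Observed coordinate differences: Δφ = +0.00133°, Δλ = +0.00280°.
Converting to metres (1° lat = 111317 m, cos φ = 0.793279): observed ΔN = 148.1 m, observed ΔE = 247.3 m.
Subtracting the expected shift leaves a residual of 148.1 − (171.9) = -23.8 m north and 247.3 − (291.0) = -43.7 m east.
Residual distance = √((-23.8)² + (-43.7)²) = 49.8 m.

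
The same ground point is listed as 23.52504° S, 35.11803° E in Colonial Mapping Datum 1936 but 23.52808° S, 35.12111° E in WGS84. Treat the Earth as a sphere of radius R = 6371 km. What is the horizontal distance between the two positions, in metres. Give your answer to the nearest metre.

Δφ = -23.52808° − -23.52504° = -0.00304°; Δλ = 35.12111° − 35.11803° = +0.00308°.
1° along a meridian = πR/180 = 111195 m.
ΔN = Δφ × 111195 = -338.0 m; ΔE = Δλ × 111195 × cos(-23.52504°) = +0.00308 × 111195 × 0.916886 = 314.0 m.
Distance = √(ΔE² + ΔN²) = √(314.0² + (-338.0)²) = 461.4 m.

461 m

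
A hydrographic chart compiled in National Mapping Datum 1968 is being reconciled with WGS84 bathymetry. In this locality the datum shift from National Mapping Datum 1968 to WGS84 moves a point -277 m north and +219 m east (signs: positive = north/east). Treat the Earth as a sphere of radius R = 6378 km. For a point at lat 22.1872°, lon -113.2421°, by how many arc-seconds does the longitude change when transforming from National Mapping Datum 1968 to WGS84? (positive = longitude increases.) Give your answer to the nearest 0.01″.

At latitude 22.1872°, cos φ = 0.925955.
One radian of longitude at latitude φ spans R cos φ, so Δλ = ΔE / (R cos φ) = 219.0 / (6378000 × 0.925955) = 3.7083e-05 rad = 7.649″.

Δλ = 7.65″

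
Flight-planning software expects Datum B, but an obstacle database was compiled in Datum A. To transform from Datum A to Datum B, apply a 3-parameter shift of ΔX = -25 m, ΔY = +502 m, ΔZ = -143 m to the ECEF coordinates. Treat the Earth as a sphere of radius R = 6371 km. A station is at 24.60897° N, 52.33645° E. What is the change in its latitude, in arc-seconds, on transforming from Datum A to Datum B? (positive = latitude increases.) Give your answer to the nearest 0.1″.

Δφ = -9.4″

sin φ = 0.416423, cos φ = 0.909171, sin λ = 0.791612, cos λ = 0.611024.
North component: ΔN = −sin φ cos λ·ΔX − sin φ sin λ·ΔY + cos φ·ΔZ = −(0.416423)(0.611024)(-25) − (0.416423)(0.791612)(502) + (0.909171)(-143) = -289.13 m.
1° of latitude spans πR/180 = 111195 m, so Δφ = -289.13 / 111195 × 3600 = -9.361″.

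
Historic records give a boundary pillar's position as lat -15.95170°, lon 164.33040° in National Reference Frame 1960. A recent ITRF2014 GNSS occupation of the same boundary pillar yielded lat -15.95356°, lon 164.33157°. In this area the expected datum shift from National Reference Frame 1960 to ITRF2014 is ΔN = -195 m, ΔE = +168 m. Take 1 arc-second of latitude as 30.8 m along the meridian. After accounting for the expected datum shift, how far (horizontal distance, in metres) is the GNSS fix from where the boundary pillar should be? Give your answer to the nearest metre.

45 m

Observed coordinate differences: Δφ = -0.00186°, Δλ = +0.00117°.
Converting to metres (1° lat = 110880 m, cos φ = 0.961494): observed ΔN = -206.2 m, observed ΔE = 124.7 m.
Subtracting the expected shift leaves a residual of -206.2 − (-195) = -11.2 m north and 124.7 − (168) = -43.3 m east.
Residual distance = √((-11.2)² + (-43.3)²) = 44.7 m.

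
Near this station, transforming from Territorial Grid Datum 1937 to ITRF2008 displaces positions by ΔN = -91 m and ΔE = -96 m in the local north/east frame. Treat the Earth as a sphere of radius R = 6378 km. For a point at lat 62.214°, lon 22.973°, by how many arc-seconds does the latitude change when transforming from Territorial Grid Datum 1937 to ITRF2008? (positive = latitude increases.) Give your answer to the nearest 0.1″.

Δφ = -2.9″

On a sphere of radius R, 1 rad of latitude = R, so Δφ = ΔN / R = -91.0 / 6378000 = -1.4268e-05 rad = -2.943″.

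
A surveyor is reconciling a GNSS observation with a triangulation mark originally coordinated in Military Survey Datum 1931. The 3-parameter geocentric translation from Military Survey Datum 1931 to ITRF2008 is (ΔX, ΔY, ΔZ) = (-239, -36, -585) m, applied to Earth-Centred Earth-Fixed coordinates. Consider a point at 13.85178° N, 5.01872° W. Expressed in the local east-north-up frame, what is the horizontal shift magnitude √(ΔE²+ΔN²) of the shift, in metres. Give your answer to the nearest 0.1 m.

The local east axis at (φ, λ) is (−sin λ, cos λ, 0), so ΔE = −sin(-5.01872°)·(-239) + cos(-5.01872°)·(-36) = -56.77 m.
The local north axis is (−sin φ cos λ, −sin φ sin λ, cos φ), giving ΔN = 57.000 − 0.754 − 567.987 = -511.74 m.
Horizontal magnitude = √(ΔE² + ΔN²) = √((-56.77)² + (-511.74)²) = 514.88 m.

514.9 m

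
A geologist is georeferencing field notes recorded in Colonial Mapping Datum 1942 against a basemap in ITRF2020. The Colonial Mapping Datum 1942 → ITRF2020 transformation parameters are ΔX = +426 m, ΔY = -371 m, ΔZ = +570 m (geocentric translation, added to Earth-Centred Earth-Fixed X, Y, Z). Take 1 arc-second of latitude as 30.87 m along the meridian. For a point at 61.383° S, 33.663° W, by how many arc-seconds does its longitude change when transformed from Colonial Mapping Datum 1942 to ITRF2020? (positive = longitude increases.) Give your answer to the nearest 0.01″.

sin φ = -0.877841, cos φ = 0.478952, sin λ = -0.554307, cos λ = 0.832312.
East component: ΔE = −sin λ·ΔX + cos λ·ΔY = −(-0.554307)(426) + (0.832312)(-371) = -72.65 m.
1° of latitude spans 3600 × 30.87 = 111132 m; at latitude φ, 1° of longitude spans that × cos φ = 53226.9 m, so Δλ = -72.65 / 53226.9 × 3600 = -4.914″.

Δλ = -4.91″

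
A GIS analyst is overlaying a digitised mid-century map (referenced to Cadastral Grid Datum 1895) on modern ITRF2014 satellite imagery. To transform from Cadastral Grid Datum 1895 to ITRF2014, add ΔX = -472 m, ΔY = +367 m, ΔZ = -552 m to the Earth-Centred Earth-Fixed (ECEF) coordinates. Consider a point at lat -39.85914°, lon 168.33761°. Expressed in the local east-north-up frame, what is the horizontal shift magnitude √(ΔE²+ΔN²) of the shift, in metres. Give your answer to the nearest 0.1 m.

275.8 m

At φ = -39.85914°, λ = 168.33761°: sin φ = -0.640902, cos φ = 0.767622, sin λ = 0.202144, cos λ = -0.979356.
ΔE = −sin λ·ΔX + cos λ·ΔY = −(0.202144)·(-472) + (-0.979356)·(367) = -264.01 m.
ΔN = −sin φ cos λ·ΔX − sin φ sin λ·ΔY + cos φ·ΔZ = −(-0.640902)(-0.979356)(-472) − (-0.640902)(0.202144)(367) + (0.767622)(-552) = -79.92 m.
Horizontal magnitude = √(ΔE² + ΔN²) = √((-264.01)² + (-79.92)²) = 275.84 m.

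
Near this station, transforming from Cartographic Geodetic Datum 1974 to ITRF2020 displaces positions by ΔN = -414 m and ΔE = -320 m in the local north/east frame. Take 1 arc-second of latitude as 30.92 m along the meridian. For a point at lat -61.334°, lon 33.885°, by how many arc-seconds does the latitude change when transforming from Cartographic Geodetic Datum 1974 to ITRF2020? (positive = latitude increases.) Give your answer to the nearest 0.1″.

1″ of latitude = 30.92 m, so Δφ = -414.0 / 30.92 = -13.389″.

Δφ = -13.4″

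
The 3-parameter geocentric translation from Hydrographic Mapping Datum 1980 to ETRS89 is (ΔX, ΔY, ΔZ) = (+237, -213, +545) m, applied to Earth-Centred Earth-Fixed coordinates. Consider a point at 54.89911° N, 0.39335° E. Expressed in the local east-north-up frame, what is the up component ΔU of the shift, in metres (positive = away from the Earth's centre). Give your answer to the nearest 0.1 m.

ΔU = 581.3 m

At φ = 54.89911°, λ = 0.39335°: sin φ = 0.818141, cos φ = 0.575018, sin λ = 0.006865, cos λ = 0.999976.
ΔU = cos φ cos λ·ΔX + cos φ sin λ·ΔY + sin φ·ΔZ = (0.575018)(0.999976)(237) + (0.575018)(0.006865)(-213) + (0.818141)(545) = 581.32 m.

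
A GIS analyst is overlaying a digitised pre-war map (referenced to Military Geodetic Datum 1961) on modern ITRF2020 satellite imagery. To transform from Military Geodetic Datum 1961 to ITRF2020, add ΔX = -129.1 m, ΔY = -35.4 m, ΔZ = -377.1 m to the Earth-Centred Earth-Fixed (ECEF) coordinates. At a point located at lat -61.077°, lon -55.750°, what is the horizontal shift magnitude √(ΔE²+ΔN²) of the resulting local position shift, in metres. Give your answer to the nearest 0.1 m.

The local east axis at (φ, λ) is (−sin λ, cos λ, 0), so ΔE = −sin(-55.750°)·(-129.1) + cos(-55.750°)·(-35.4) = -126.64 m.
The local north axis is (−sin φ cos λ, −sin φ sin λ, cos φ), giving ΔN = -63.596 + 25.612 − 182.378 = -220.36 m.
Horizontal magnitude = √(ΔE² + ΔN²) = √((-126.64)² + (-220.36)²) = 254.16 m.

254.2 m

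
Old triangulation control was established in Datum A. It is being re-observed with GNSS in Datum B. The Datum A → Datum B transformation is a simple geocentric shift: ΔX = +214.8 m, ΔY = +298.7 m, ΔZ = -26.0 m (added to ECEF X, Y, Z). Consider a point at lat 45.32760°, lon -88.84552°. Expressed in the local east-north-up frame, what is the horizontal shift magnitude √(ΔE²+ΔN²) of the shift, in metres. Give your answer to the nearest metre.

292 m

At φ = 45.32760°, λ = -88.84552°: sin φ = 0.711138, cos φ = 0.703052, sin λ = -0.999797, cos λ = 0.020148.
ΔE = −sin λ·ΔX + cos λ·ΔY = −(-0.999797)·(214.8) + (0.020148)·(298.7) = 220.77 m.
ΔN = −sin φ cos λ·ΔX − sin φ sin λ·ΔY + cos φ·ΔZ = −(0.711138)(0.020148)(214.8) − (0.711138)(-0.999797)(298.7) + (0.703052)(-26.0) = 191.02 m.
Horizontal magnitude = √(ΔE² + ΔN²) = √(220.77² + 191.02²) = 291.94 m.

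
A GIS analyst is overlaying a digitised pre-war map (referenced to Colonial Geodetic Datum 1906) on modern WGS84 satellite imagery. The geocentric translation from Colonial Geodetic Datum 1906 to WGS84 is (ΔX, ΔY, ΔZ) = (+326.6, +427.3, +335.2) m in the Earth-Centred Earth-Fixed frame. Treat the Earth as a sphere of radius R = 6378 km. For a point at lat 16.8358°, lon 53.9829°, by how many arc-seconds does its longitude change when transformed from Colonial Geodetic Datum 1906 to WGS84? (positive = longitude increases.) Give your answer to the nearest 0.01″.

sin φ = 0.289630, cos φ = 0.957139, sin λ = 0.808842, cos λ = 0.588027.
East component: ΔE = −sin λ·ΔX + cos λ·ΔY = −(0.808842)(326.6) + (0.588027)(427.3) = -12.90 m.
1° of latitude spans πR/180 = 111317 m; at latitude φ, 1° of longitude spans that × cos φ = 106545.9 m, so Δλ = -12.90 / 106545.9 × 3600 = -0.436″.

Δλ = -0.44″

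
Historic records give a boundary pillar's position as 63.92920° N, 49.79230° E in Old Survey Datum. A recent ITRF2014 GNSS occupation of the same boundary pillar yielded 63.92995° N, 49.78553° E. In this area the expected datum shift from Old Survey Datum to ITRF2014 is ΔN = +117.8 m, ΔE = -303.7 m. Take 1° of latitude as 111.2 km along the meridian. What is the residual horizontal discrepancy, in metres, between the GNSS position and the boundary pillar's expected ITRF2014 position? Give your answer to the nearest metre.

44 m

Observed coordinate differences: Δφ = +0.00075°, Δλ = -0.00677°.
Converting to metres (1° lat = 111200 m, cos φ = 0.439481): observed ΔN = 83.4 m, observed ΔE = -330.9 m.
Subtracting the expected shift leaves a residual of 83.4 − (117.8) = -34.4 m north and -330.9 − (-303.7) = -27.2 m east.
Residual distance = √((-34.4)² + (-27.2)²) = 43.8 m.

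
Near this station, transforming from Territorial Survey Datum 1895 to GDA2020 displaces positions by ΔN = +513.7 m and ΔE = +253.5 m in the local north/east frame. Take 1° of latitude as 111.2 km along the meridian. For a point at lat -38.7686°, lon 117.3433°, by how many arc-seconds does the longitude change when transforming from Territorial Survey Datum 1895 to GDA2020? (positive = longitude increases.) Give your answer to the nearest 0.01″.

At latitude -38.7686°, cos φ = 0.779681.
1° of longitude at this latitude = 111.2 × cos φ = 86.70 km, so Δλ = 253.5 / 86700.6 = 0.0029239° = 10.526″.

Δλ = 10.53″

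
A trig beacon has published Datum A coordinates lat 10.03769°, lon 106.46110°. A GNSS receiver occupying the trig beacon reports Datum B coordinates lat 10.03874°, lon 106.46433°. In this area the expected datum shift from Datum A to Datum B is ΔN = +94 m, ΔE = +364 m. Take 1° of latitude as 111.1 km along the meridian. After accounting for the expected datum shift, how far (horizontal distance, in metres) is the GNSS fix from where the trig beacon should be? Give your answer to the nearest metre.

Observed coordinate differences: Δφ = +0.00105°, Δλ = +0.00323°.
Converting to metres (1° lat = 111100 m, cos φ = 0.984693): observed ΔN = 116.7 m, observed ΔE = 353.4 m.
Subtracting the expected shift leaves a residual of 116.7 − (94) = 22.7 m north and 353.4 − (364) = -10.6 m east.
Residual distance = √(22.7² + (-10.6)²) = 25.0 m.

25 m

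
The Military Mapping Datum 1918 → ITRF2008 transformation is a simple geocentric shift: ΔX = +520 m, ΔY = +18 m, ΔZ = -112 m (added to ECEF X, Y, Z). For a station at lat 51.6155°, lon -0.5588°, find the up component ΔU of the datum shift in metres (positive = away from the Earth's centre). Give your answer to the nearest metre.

The local up (radial) axis is (cos φ cos λ, cos φ sin λ, sin φ), giving ΔU = 322.871 − 0.109 − 87.792 = 234.97 m.

ΔU = 235 m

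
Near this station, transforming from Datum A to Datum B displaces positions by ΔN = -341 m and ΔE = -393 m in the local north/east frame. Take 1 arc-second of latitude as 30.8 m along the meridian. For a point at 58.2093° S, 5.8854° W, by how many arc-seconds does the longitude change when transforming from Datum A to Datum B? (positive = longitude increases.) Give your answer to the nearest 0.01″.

Δλ = -24.22″

At latitude -58.2093°, cos φ = 0.526818.
1″ of longitude at this latitude = 30.80 × cos φ = 16.2260 m, so Δλ = -393.0 / 16.2260 = -24.220″.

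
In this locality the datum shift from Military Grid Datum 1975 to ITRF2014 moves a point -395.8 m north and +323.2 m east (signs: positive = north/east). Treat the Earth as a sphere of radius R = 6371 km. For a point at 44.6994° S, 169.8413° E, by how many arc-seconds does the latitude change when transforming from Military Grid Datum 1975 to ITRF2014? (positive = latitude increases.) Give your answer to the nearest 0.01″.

On a sphere of radius R, 1 rad of latitude = R, so Δφ = ΔN / R = -395.8 / 6371000 = -6.2125e-05 rad = -12.814″.

Δφ = -12.81″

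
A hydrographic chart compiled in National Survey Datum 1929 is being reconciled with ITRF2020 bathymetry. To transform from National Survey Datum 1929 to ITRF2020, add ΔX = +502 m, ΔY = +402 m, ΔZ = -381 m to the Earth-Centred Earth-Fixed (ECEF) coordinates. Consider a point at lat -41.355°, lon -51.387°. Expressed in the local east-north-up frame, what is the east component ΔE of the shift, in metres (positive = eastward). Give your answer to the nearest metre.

At φ = -41.355°, λ = -51.387°: sin φ = -0.660723, cos φ = 0.750630, sin λ = -0.781379, cos λ = 0.624057.
ΔE = −sin λ·ΔX + cos λ·ΔY = −(-0.781379)·(502) + (0.624057)·(402) = 643.12 m.

ΔE = 643 m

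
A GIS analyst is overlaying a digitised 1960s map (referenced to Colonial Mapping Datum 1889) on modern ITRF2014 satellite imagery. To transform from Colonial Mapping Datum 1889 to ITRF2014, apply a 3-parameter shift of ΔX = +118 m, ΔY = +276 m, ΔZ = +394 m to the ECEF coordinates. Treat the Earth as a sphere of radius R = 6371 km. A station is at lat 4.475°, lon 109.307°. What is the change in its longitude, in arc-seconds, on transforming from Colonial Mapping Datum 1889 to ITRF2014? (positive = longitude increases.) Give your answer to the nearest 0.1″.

Δλ = -6.6″

sin φ = 0.078024, cos φ = 0.996951, sin λ = 0.943761, cos λ = -0.330630.
East component: ΔE = −sin λ·ΔX + cos λ·ΔY = −(0.943761)(118) + (-0.330630)(276) = -202.62 m.
1° of latitude spans πR/180 = 111195 m; at latitude φ, 1° of longitude spans that × cos φ = 110855.9 m, so Δλ = -202.62 / 110855.9 × 3600 = -6.580″.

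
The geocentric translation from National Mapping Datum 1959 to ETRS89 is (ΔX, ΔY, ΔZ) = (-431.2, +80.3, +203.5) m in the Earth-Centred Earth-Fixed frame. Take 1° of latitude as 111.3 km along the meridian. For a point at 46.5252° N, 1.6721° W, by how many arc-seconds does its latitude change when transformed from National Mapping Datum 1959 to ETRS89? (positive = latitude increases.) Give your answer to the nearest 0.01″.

Δφ = 14.70″

sin φ = 0.725677, cos φ = 0.688035, sin λ = -0.029180, cos λ = 0.999574.
North component: ΔN = −sin φ cos λ·ΔX − sin φ sin λ·ΔY + cos φ·ΔZ = −(0.725677)(0.999574)(-431.2) − (0.725677)(-0.029180)(80.3) + (0.688035)(203.5) = 454.49 m.
1° of latitude spans 111300 m, so Δφ = 454.49 / 111300 × 3600 = 14.701″.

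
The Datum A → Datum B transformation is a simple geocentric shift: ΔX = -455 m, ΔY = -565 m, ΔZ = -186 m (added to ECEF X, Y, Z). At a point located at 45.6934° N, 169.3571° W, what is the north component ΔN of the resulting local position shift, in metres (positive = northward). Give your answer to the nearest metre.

The local north axis is (−sin φ cos λ, −sin φ sin λ, cos φ), giving ΔN = -320.002 − 74.673 − 129.921 = -524.60 m.

ΔN = -525 m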